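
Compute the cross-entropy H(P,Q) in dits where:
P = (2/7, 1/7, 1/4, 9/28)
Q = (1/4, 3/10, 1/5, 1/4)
0.6150 dits

Cross-entropy: H(P,Q) = -Σ p(x) log q(x)

Alternatively: H(P,Q) = H(P) + D_KL(P||Q)
H(P) = 0.5851 dits
D_KL(P||Q) = 0.0298 dits

H(P,Q) = 0.5851 + 0.0298 = 0.6150 dits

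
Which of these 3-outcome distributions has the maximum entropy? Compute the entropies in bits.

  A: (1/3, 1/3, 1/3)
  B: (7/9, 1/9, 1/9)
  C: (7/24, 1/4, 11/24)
A

For a discrete distribution over n outcomes, entropy is maximized by the uniform distribution.

Computing entropies:
H(A) = 1.5850 bits
H(B) = 0.9864 bits
H(C) = 1.5343 bits

The uniform distribution (where all probabilities equal 1/3) achieves the maximum entropy of log_2(3) = 1.5850 bits.

Distribution A has the highest entropy.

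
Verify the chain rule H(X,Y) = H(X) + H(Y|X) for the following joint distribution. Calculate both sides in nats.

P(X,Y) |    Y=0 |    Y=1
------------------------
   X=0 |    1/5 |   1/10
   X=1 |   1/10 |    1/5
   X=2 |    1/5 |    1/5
H(X,Y) = 1.7481, H(X) = 1.0889, H(Y|X) = 0.6592 (all in nats)

Chain rule: H(X,Y) = H(X) + H(Y|X)

Left side — joint entropy directly:
H(X,Y) = -Σ p(x,y) log p(x,y) = 1.7481 nats

Right side — compute H(Y|X) from the conditional distributions:
P(X) = (3/10, 3/10, 2/5), so H(X) = 1.0889 nats
H(Y|X) = Σ_x P(X=x) · H(Y|X=x):
  P(Y|X=0) = (2/3, 1/3), H(Y|X=0) = 0.6365, weight P(X=0) = 3/10
  P(Y|X=1) = (1/3, 2/3), H(Y|X=1) = 0.6365, weight P(X=1) = 3/10
  P(Y|X=2) = (1/2, 1/2), H(Y|X=2) = 0.6931, weight P(X=2) = 2/5
H(Y|X) = 0.6592 nats

H(X) + H(Y|X) = 1.0889 + 0.6592 = 1.7481 nats

Both sides equal 1.7481 nats. ✓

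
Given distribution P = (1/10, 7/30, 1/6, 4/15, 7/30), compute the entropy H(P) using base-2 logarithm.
2.2513 bits

Shannon entropy is H(X) = -Σ p(x) log p(x).

For P = (1/10, 7/30, 1/6, 4/15, 7/30):
H = -1/10 × log_2(1/10) -7/30 × log_2(7/30) -1/6 × log_2(1/6) -4/15 × log_2(4/15) -7/30 × log_2(7/30)
H = 2.2513 bits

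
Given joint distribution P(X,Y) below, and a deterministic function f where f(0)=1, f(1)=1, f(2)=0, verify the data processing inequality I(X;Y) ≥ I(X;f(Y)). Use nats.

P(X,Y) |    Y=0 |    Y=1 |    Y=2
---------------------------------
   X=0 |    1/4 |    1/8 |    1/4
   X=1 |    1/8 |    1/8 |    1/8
I(X;Y) = 0.0109, I(X;f(Y)) = 0.0022, inequality holds: 0.0109 ≥ 0.0022

Data Processing Inequality: For any Markov chain X → Y → Z, we have I(X;Y) ≥ I(X;Z).

Here Z = f(Y) is a deterministic function of Y, forming X → Y → Z.

Original I(X;Y) = 0.0109 nats

After applying f:
P(X,Z) where Z=f(Y):
- P(X,Z=0) = P(X,Y=2)
- P(X,Z=1) = P(X,Y=0) + P(X,Y=1)

I(X;Z) = I(X;f(Y)) = 0.0022 nats

Verification: 0.0109 ≥ 0.0022 ✓

Information cannot be created by processing; the function f can only lose information about X.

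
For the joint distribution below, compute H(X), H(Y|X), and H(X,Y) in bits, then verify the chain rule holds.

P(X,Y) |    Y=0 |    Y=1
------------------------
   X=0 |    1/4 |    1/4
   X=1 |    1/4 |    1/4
H(X,Y) = 2.0000, H(X) = 1.0000, H(Y|X) = 1.0000 (all in bits)

Chain rule: H(X,Y) = H(X) + H(Y|X)

Left side — joint entropy directly:
H(X,Y) = -Σ p(x,y) log p(x,y) = 2.0000 bits

Right side — compute H(Y|X) from the conditional distributions:
P(X) = (1/2, 1/2), so H(X) = 1.0000 bits
H(Y|X) = Σ_x P(X=x) · H(Y|X=x):
  P(Y|X=0) = (1/2, 1/2), H(Y|X=0) = 1.0000, weight P(X=0) = 1/2
  P(Y|X=1) = (1/2, 1/2), H(Y|X=1) = 1.0000, weight P(X=1) = 1/2
H(Y|X) = 1.0000 bits

H(X) + H(Y|X) = 1.0000 + 1.0000 = 2.0000 bits

Both sides equal 2.0000 bits. ✓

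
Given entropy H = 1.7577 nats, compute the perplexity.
5.7991

Perplexity is e^H (or exp(H) for natural log).

H = 1.7577 nats
Perplexity = e^1.7577 = 5.7991

Interpretation: The model's uncertainty is equivalent to choosing uniformly among 5.8 options.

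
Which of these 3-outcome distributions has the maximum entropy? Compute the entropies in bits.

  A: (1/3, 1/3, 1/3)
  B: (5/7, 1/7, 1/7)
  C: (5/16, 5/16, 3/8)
A

For a discrete distribution over n outcomes, entropy is maximized by the uniform distribution.

Computing entropies:
H(A) = 1.5850 bits
H(B) = 1.1488 bits
H(C) = 1.5794 bits

The uniform distribution (where all probabilities equal 1/3) achieves the maximum entropy of log_2(3) = 1.5850 bits.

Distribution A has the highest entropy.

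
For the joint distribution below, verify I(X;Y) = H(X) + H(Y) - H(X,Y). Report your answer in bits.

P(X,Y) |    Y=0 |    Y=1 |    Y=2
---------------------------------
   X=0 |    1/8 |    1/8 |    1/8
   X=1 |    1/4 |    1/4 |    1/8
I(X;Y) = 0.0157 bits

Mutual information has multiple equivalent forms:
- I(X;Y) = H(X) - H(X|Y)
- I(X;Y) = H(Y) - H(Y|X)
- I(X;Y) = H(X) + H(Y) - H(X,Y)

Computing all quantities:
H(X) = 0.9544, H(Y) = 1.5613, H(X,Y) = 2.5000
H(X|Y) = 0.9387, H(Y|X) = 1.5456

Verification:
H(X) - H(X|Y) = 0.9544 - 0.9387 = 0.0157
H(Y) - H(Y|X) = 1.5613 - 1.5456 = 0.0157
H(X) + H(Y) - H(X,Y) = 0.9544 + 1.5613 - 2.5000 = 0.0157

All forms give I(X;Y) = 0.0157 bits. ✓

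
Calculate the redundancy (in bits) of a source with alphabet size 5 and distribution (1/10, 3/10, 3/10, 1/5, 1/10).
0.1510 bits

Redundancy measures how far a source is from maximum entropy:
R = H_max - H(X)

Maximum entropy for 5 symbols: H_max = log_2(5) = 2.3219 bits
Actual entropy: H(X) = 2.1710 bits
Redundancy: R = 2.3219 - 2.1710 = 0.1510 bits

This redundancy represents potential for compression: the source could be compressed by 0.1510 bits per symbol.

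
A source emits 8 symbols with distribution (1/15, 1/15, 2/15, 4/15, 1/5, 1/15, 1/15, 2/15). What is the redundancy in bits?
0.2101 bits

Redundancy measures how far a source is from maximum entropy:
R = H_max - H(X)

Maximum entropy for 8 symbols: H_max = log_2(8) = 3.0000 bits
Actual entropy: H(X) = 2.7899 bits
Redundancy: R = 3.0000 - 2.7899 = 0.2101 bits

This redundancy represents potential for compression: the source could be compressed by 0.2101 bits per symbol.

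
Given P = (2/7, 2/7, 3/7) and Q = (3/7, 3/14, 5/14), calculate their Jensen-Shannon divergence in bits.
0.0164 bits

Jensen-Shannon divergence is:
JSD(P||Q) = 0.5 × D_KL(P||M) + 0.5 × D_KL(Q||M)
where M = 0.5 × (P + Q) is the mixture distribution.

M = 0.5 × (2/7, 2/7, 3/7) + 0.5 × (3/7, 3/14, 5/14) = (5/14, 1/4, 11/28)

D_KL(P||M) = 0.0169 bits
D_KL(Q||M) = 0.0160 bits

JSD(P||Q) = 0.5 × 0.0169 + 0.5 × 0.0160 = 0.0164 bits

Unlike KL divergence, JSD is symmetric and bounded: 0 ≤ JSD ≤ log(2).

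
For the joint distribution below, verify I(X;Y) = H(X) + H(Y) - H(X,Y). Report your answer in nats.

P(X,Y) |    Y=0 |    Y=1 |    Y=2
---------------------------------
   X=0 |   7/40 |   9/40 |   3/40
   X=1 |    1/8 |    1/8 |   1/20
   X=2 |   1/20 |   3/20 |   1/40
I(X;Y) = 0.0179 nats

Mutual information has multiple equivalent forms:
- I(X;Y) = H(X) - H(X|Y)
- I(X;Y) = H(Y) - H(Y|X)
- I(X;Y) = H(X) + H(Y) - H(X,Y)

Computing all quantities:
H(X) = 1.0504, H(Y) = 0.9986, H(X,Y) = 2.0311
H(X|Y) = 1.0326, H(Y|X) = 0.9807

Verification:
H(X) - H(X|Y) = 1.0504 - 1.0326 = 0.0179
H(Y) - H(Y|X) = 0.9986 - 0.9807 = 0.0179
H(X) + H(Y) - H(X,Y) = 1.0504 + 0.9986 - 2.0311 = 0.0179

All forms give I(X;Y) = 0.0179 nats. ✓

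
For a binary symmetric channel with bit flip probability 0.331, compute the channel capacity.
0.0841 bits

For a binary symmetric channel (BSC) with error probability p:
Capacity C = 1 - H(p) bits per symbol

where H(p) = -p log₂(p) - (1-p) log₂(1-p) is the binary entropy function.

H(0.331) = 0.9159 bits
C = 1 - 0.9159 = 0.0841 bits per symbol

This means we can reliably transmit up to 0.0841 bits of information per channel use.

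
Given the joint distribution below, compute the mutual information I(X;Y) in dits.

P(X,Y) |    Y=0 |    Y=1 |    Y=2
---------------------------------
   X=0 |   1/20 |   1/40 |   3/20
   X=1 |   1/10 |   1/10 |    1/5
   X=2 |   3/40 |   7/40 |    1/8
0.0227 dits

Mutual information: I(X;Y) = H(X) + H(Y) - H(X,Y)

Marginals:
P(X) = (9/40, 2/5, 3/8), H(X) = 0.4647 dits
P(Y) = (9/40, 3/10, 19/40), H(Y) = 0.4562 dits

Joint entropy: H(X,Y) = 0.8982 dits

I(X;Y) = 0.4647 + 0.4562 - 0.8982 = 0.0227 dits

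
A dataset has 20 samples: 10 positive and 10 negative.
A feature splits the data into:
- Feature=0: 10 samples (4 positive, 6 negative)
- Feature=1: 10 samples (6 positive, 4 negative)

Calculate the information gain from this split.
0.0290 bits

Information Gain = H(Y) - H(Y|Feature)

Before split:
P(positive) = 10/20 = 0.5000
H(Y) = 1.0000 bits

After split:
Feature=0: H = 0.9710 bits (weight = 10/20)
Feature=1: H = 0.9710 bits (weight = 10/20)
H(Y|Feature) = (10/20)×0.9710 + (10/20)×0.9710 = 0.9710 bits

Information Gain = 1.0000 - 0.9710 = 0.0290 bits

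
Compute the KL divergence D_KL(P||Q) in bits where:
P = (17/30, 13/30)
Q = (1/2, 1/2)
0.0129 bits

KL divergence: D_KL(P||Q) = Σ p(x) log(p(x)/q(x))

Computing term by term:
  x=0: 17/30 × log_2[(17/30)/(1/2)] = 17/30 × 0.1806 = 0.1023
  x=1: 13/30 × log_2[(13/30)/(1/2)] = 13/30 × -0.2065 = -0.0895

D_KL(P||Q) = 0.0129 bits

Note: KL divergence is always non-negative and equals 0 iff P = Q.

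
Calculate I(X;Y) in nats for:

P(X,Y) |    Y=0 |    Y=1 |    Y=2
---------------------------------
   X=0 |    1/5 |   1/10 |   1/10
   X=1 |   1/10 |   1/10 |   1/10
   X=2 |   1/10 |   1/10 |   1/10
0.0138 nats

Mutual information: I(X;Y) = H(X) + H(Y) - H(X,Y)

Marginals:
P(X) = (2/5, 3/10, 3/10), H(X) = 1.0889 nats
P(Y) = (2/5, 3/10, 3/10), H(Y) = 1.0889 nats

Joint entropy: H(X,Y) = 2.1640 nats

I(X;Y) = 1.0889 + 1.0889 - 2.1640 = 0.0138 nats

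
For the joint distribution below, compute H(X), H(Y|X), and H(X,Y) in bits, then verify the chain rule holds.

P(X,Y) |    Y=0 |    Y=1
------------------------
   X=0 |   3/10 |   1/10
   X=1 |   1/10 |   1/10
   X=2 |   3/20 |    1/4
H(X,Y) = 2.4282, H(X) = 1.5219, H(Y|X) = 0.9063 (all in bits)

Chain rule: H(X,Y) = H(X) + H(Y|X)

Left side — joint entropy directly:
H(X,Y) = -Σ p(x,y) log p(x,y) = 2.4282 bits

Right side — compute H(Y|X) from the conditional distributions:
P(X) = (2/5, 1/5, 2/5), so H(X) = 1.5219 bits
H(Y|X) = Σ_x P(X=x) · H(Y|X=x):
  P(Y|X=0) = (3/4, 1/4), H(Y|X=0) = 0.8113, weight P(X=0) = 2/5
  P(Y|X=1) = (1/2, 1/2), H(Y|X=1) = 1.0000, weight P(X=1) = 1/5
  P(Y|X=2) = (3/8, 5/8), H(Y|X=2) = 0.9544, weight P(X=2) = 2/5
H(Y|X) = 0.9063 bits

H(X) + H(Y|X) = 1.5219 + 0.9063 = 2.4282 bits

Both sides equal 2.4282 bits. ✓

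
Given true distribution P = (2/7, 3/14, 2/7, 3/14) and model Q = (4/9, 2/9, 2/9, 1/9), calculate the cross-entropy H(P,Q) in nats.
1.4546 nats

Cross-entropy: H(P,Q) = -Σ p(x) log q(x)

Alternatively: H(P,Q) = H(P) + D_KL(P||Q)
H(P) = 1.3761 nats
D_KL(P||Q) = 0.0785 nats

H(P,Q) = 1.3761 + 0.0785 = 1.4546 nats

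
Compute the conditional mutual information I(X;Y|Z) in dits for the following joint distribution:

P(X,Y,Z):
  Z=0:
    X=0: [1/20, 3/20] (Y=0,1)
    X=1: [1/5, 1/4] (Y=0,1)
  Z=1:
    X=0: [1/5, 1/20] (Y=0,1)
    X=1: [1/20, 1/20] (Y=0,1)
0.0115 dits

Conditional mutual information: I(X;Y|Z) = H(X|Z) + H(Y|Z) - H(X,Y|Z)

H(Z) = 0.2812
H(X,Z) = 0.5464 → H(X|Z) = 0.2652
H(Y,Z) = 0.5602 → H(Y|Z) = 0.2790
H(X,Y,Z) = 0.8139 → H(X,Y|Z) = 0.5327

I(X;Y|Z) = 0.2652 + 0.2790 - 0.5327 = 0.0115 dits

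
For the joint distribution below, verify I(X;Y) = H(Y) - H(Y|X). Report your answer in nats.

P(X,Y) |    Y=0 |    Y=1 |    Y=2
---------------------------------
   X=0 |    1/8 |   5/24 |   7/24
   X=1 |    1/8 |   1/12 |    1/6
I(X;Y) = 0.0134 nats

Mutual information has multiple equivalent forms:
- I(X;Y) = H(X) - H(X|Y)
- I(X;Y) = H(Y) - H(Y|X)
- I(X;Y) = H(X) + H(Y) - H(X,Y)

Computing all quantities:
H(X) = 0.6616, H(Y) = 1.0635, H(X,Y) = 1.7117
H(X|Y) = 0.6482, H(Y|X) = 1.0502

Verification:
H(X) - H(X|Y) = 0.6616 - 0.6482 = 0.0134
H(Y) - H(Y|X) = 1.0635 - 1.0502 = 0.0134
H(X) + H(Y) - H(X,Y) = 0.6616 + 1.0635 - 1.7117 = 0.0134

All forms give I(X;Y) = 0.0134 nats. ✓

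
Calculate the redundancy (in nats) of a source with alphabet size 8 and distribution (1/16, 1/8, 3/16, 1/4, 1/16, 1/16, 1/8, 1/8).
0.1193 nats

Redundancy measures how far a source is from maximum entropy:
R = H_max - H(X)

Maximum entropy for 8 symbols: H_max = log_e(8) = 2.0794 nats
Actual entropy: H(X) = 1.9601 nats
Redundancy: R = 2.0794 - 1.9601 = 0.1193 nats

This redundancy represents potential for compression: the source could be compressed by 0.1193 nats per symbol.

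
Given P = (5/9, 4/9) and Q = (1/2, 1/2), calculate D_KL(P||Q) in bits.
0.0089 bits

KL divergence: D_KL(P||Q) = Σ p(x) log(p(x)/q(x))

Computing term by term:
  x=0: 5/9 × log_2[(5/9)/(1/2)] = 5/9 × 0.1520 = 0.0844
  x=1: 4/9 × log_2[(4/9)/(1/2)] = 4/9 × -0.1699 = -0.0755

D_KL(P||Q) = 0.0089 bits

Note: KL divergence is always non-negative and equals 0 iff P = Q.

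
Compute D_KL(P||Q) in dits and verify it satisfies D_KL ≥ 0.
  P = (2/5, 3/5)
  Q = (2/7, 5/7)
0.0130 dits

KL divergence satisfies the Gibbs inequality: D_KL(P||Q) ≥ 0 for all distributions P, Q.

D_KL(P||Q) = Σ p(x) log(p(x)/q(x))
Term by term:
  x=0: 2/5 × log_10[(2/5)/(2/7)] = 0.0585
  x=1: 3/5 × log_10[(3/5)/(5/7)] = -0.0454
D_KL(P||Q) = 0.0130 dits

D_KL(P||Q) = 0.0130 ≥ 0 ✓

This non-negativity is a fundamental property: relative entropy cannot be negative because it measures how different Q is from P.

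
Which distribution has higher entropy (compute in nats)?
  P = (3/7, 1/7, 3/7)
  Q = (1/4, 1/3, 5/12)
Q

Computing entropies in nats:
H(P) = 1.0042
H(Q) = 1.0776

Distribution Q has higher entropy.

Intuition: The distribution closer to uniform (more spread out) has higher entropy.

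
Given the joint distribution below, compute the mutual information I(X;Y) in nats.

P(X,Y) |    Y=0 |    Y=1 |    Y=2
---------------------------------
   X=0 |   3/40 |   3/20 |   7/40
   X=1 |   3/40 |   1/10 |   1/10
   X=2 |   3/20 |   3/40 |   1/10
0.0334 nats

Mutual information: I(X;Y) = H(X) + H(Y) - H(X,Y)

Marginals:
P(X) = (2/5, 11/40, 13/40), H(X) = 1.0868 nats
P(Y) = (3/10, 13/40, 3/8), H(Y) = 1.0943 nats

Joint entropy: H(X,Y) = 2.1477 nats

I(X;Y) = 1.0868 + 1.0943 - 2.1477 = 0.0334 nats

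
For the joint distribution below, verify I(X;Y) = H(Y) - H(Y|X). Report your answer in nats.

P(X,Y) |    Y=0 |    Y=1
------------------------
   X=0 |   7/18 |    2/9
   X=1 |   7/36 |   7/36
I(X;Y) = 0.0091 nats

Mutual information has multiple equivalent forms:
- I(X;Y) = H(X) - H(X|Y)
- I(X;Y) = H(Y) - H(Y|X)
- I(X;Y) = H(X) + H(Y) - H(X,Y)

Computing all quantities:
H(X) = 0.6682, H(Y) = 0.6792, H(X,Y) = 1.3384
H(X|Y) = 0.6592, H(Y|X) = 0.6701

Verification:
H(X) - H(X|Y) = 0.6682 - 0.6592 = 0.0091
H(Y) - H(Y|X) = 0.6792 - 0.6701 = 0.0091
H(X) + H(Y) - H(X,Y) = 0.6682 + 0.6792 - 1.3384 = 0.0091

All forms give I(X;Y) = 0.0091 nats. ✓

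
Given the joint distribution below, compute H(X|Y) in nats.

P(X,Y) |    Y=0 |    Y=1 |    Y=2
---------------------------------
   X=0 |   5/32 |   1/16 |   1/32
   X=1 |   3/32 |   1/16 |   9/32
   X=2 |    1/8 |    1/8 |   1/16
0.9346 nats

Using the chain rule: H(X|Y) = H(X,Y) - H(Y)

First, compute H(X,Y) = 2.0168 nats

Marginal P(Y) = (3/8, 1/4, 3/8)
H(Y) = 1.0822 nats

H(X|Y) = H(X,Y) - H(Y) = 2.0168 - 1.0822 = 0.9346 nats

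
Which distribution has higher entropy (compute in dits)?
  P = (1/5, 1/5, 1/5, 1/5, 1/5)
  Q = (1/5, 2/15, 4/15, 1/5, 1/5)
P

Computing entropies in dits:
H(P) = 0.6990
H(Q) = 0.6891

Distribution P has higher entropy.

Intuition: The distribution closer to uniform (more spread out) has higher entropy.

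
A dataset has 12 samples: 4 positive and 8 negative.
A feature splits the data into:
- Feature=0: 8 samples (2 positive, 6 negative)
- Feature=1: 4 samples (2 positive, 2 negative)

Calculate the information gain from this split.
0.0441 bits

Information Gain = H(Y) - H(Y|Feature)

Before split:
P(positive) = 4/12 = 0.3333
H(Y) = 0.9183 bits

After split:
Feature=0: H = 0.8113 bits (weight = 8/12)
Feature=1: H = 1.0000 bits (weight = 4/12)
H(Y|Feature) = (8/12)×0.8113 + (4/12)×1.0000 = 0.8742 bits

Information Gain = 0.9183 - 0.8742 = 0.0441 bits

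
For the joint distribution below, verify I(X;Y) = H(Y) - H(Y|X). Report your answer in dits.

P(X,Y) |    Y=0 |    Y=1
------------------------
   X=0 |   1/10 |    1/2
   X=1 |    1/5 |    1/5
I(X;Y) = 0.0275 dits

Mutual information has multiple equivalent forms:
- I(X;Y) = H(X) - H(X|Y)
- I(X;Y) = H(Y) - H(Y|X)
- I(X;Y) = H(X) + H(Y) - H(X,Y)

Computing all quantities:
H(X) = 0.2923, H(Y) = 0.2653, H(X,Y) = 0.5301
H(X|Y) = 0.2648, H(Y|X) = 0.2378

Verification:
H(X) - H(X|Y) = 0.2923 - 0.2648 = 0.0275
H(Y) - H(Y|X) = 0.2653 - 0.2378 = 0.0275
H(X) + H(Y) - H(X,Y) = 0.2923 + 0.2653 - 0.5301 = 0.0275

All forms give I(X;Y) = 0.0275 dits. ✓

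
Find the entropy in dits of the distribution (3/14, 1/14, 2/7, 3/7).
0.5384 dits

Shannon entropy is H(X) = -Σ p(x) log p(x).

For P = (3/14, 1/14, 2/7, 3/7):
H = -3/14 × log_10(3/14) -1/14 × log_10(1/14) -2/7 × log_10(2/7) -3/7 × log_10(3/7)
H = 0.5384 dits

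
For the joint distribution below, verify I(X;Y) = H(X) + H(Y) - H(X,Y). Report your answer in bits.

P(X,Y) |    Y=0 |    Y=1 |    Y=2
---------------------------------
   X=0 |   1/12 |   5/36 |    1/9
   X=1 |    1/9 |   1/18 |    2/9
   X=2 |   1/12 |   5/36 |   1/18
I(X;Y) = 0.1045 bits

Mutual information has multiple equivalent forms:
- I(X;Y) = H(X) - H(X|Y)
- I(X;Y) = H(Y) - H(Y|X)
- I(X;Y) = H(X) + H(Y) - H(X,Y)

Computing all quantities:
H(X) = 1.5715, H(Y) = 1.5715, H(X,Y) = 3.0386
H(X|Y) = 1.4670, H(Y|X) = 1.4670

Verification:
H(X) - H(X|Y) = 1.5715 - 1.4670 = 0.1045
H(Y) - H(Y|X) = 1.5715 - 1.4670 = 0.1045
H(X) + H(Y) - H(X,Y) = 1.5715 + 1.5715 - 3.0386 = 0.1045

All forms give I(X;Y) = 0.1045 bits. ✓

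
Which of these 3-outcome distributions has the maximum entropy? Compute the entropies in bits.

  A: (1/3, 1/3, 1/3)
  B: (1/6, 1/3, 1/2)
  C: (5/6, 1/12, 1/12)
A

For a discrete distribution over n outcomes, entropy is maximized by the uniform distribution.

Computing entropies:
H(A) = 1.5850 bits
H(B) = 1.4591 bits
H(C) = 0.8167 bits

The uniform distribution (where all probabilities equal 1/3) achieves the maximum entropy of log_2(3) = 1.5850 bits.

Distribution A has the highest entropy.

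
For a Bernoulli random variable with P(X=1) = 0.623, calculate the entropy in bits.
0.9559 bits

The binary entropy function is:
H(p) = -p log(p) - (1-p) log(1-p)

H(0.623) = -0.623 × log_2(0.623) - 0.377 × log_2(0.377)
H(0.623) = 0.9559 bits

Note: Binary entropy is maximized at p=0.5 (H=1 bit) and minimized at p=0 or p=1 (H=0).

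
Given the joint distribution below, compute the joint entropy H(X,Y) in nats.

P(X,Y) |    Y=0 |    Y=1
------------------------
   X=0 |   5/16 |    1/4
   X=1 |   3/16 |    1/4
1.3705 nats

Joint entropy is H(X,Y) = -Σ_{x,y} p(x,y) log p(x,y).

Summing over all non-zero entries:
H(X,Y) = -[5/16·log_e(5/16) + 1/4·log_e(1/4) + 3/16·log_e(3/16) + 1/4·log_e(1/4)]
H(X,Y) = 1.3705 nats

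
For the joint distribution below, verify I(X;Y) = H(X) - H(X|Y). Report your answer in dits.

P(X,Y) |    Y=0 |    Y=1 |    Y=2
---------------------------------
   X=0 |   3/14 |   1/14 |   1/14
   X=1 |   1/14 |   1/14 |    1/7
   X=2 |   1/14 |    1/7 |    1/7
I(X;Y) = 0.0348 dits

Mutual information has multiple equivalent forms:
- I(X;Y) = H(X) - H(X|Y)
- I(X;Y) = H(Y) - H(Y|X)
- I(X;Y) = H(X) + H(Y) - H(X,Y)

Computing all quantities:
H(X) = 0.4748, H(Y) = 0.4748, H(X,Y) = 0.9149
H(X|Y) = 0.4400, H(Y|X) = 0.4400

Verification:
H(X) - H(X|Y) = 0.4748 - 0.4400 = 0.0348
H(Y) - H(Y|X) = 0.4748 - 0.4400 = 0.0348
H(X) + H(Y) - H(X,Y) = 0.4748 + 0.4748 - 0.9149 = 0.0348

All forms give I(X;Y) = 0.0348 dits. ✓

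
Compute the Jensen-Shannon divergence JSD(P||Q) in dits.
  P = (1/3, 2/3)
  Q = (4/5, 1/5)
0.0503 dits

Jensen-Shannon divergence is:
JSD(P||Q) = 0.5 × D_KL(P||M) + 0.5 × D_KL(Q||M)
where M = 0.5 × (P + Q) is the mixture distribution.

M = 0.5 × (1/3, 2/3) + 0.5 × (4/5, 1/5) = (17/30, 13/30)

D_KL(P||M) = 0.0479 dits
D_KL(Q||M) = 0.0527 dits

JSD(P||Q) = 0.5 × 0.0479 + 0.5 × 0.0527 = 0.0503 dits

Unlike KL divergence, JSD is symmetric and bounded: 0 ≤ JSD ≤ log(2).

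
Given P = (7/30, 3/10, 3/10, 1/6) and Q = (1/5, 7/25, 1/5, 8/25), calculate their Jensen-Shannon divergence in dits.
0.0079 dits

Jensen-Shannon divergence is:
JSD(P||Q) = 0.5 × D_KL(P||M) + 0.5 × D_KL(Q||M)
where M = 0.5 × (P + Q) is the mixture distribution.

M = 0.5 × (7/30, 3/10, 3/10, 1/6) + 0.5 × (1/5, 7/25, 1/5, 8/25) = (0.216667, 0.29, 1/4, 0.243333)

D_KL(P||M) = 0.0083 dits
D_KL(Q||M) = 0.0075 dits

JSD(P||Q) = 0.5 × 0.0083 + 0.5 × 0.0075 = 0.0079 dits

Unlike KL divergence, JSD is symmetric and bounded: 0 ≤ JSD ≤ log(2).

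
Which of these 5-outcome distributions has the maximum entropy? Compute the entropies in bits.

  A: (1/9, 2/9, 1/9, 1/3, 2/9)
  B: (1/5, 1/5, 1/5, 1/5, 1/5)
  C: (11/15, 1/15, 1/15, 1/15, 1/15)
B

For a discrete distribution over n outcomes, entropy is maximized by the uniform distribution.

Computing entropies:
H(A) = 2.1972 bits
H(B) = 2.3219 bits
H(C) = 1.3700 bits

The uniform distribution (where all probabilities equal 1/5) achieves the maximum entropy of log_2(5) = 2.3219 bits.

Distribution B has the highest entropy.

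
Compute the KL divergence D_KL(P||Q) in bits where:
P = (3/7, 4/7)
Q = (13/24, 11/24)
0.0370 bits

KL divergence: D_KL(P||Q) = Σ p(x) log(p(x)/q(x))

Computing term by term:
  x=0: 3/7 × log_2[(3/7)/(13/24)] = 3/7 × -0.3379 = -0.1448
  x=1: 4/7 × log_2[(4/7)/(11/24)] = 4/7 × 0.3182 = 0.1818

D_KL(P||Q) = 0.0370 bits

Note: KL divergence is always non-negative and equals 0 iff P = Q.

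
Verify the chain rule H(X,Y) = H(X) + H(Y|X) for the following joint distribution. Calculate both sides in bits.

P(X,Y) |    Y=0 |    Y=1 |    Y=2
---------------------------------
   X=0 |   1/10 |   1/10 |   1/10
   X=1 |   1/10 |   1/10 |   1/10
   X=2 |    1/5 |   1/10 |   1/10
H(X,Y) = 3.1219, H(X) = 1.5710, H(Y|X) = 1.5510 (all in bits)

Chain rule: H(X,Y) = H(X) + H(Y|X)

Left side — joint entropy directly:
H(X,Y) = -Σ p(x,y) log p(x,y) = 3.1219 bits

Right side — compute H(Y|X) from the conditional distributions:
P(X) = (3/10, 3/10, 2/5), so H(X) = 1.5710 bits
H(Y|X) = Σ_x P(X=x) · H(Y|X=x):
  P(Y|X=0) = (1/3, 1/3, 1/3), H(Y|X=0) = 1.5850, weight P(X=0) = 3/10
  P(Y|X=1) = (1/3, 1/3, 1/3), H(Y|X=1) = 1.5850, weight P(X=1) = 3/10
  P(Y|X=2) = (1/2, 1/4, 1/4), H(Y|X=2) = 1.5000, weight P(X=2) = 2/5
H(Y|X) = 1.5510 bits

H(X) + H(Y|X) = 1.5710 + 1.5510 = 3.1219 bits

Both sides equal 3.1219 bits. ✓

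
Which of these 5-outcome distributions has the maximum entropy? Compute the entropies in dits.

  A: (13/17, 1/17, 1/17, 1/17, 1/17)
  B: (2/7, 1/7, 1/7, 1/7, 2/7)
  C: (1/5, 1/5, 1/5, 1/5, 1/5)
C

For a discrete distribution over n outcomes, entropy is maximized by the uniform distribution.

Computing entropies:
H(A) = 0.3786 dits
H(B) = 0.6731 dits
H(C) = 0.6990 dits

The uniform distribution (where all probabilities equal 1/5) achieves the maximum entropy of log_10(5) = 0.6990 dits.

Distribution C has the highest entropy.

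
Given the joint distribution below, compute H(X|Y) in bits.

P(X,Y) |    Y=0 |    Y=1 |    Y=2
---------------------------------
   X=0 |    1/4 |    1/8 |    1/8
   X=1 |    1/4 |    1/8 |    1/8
1.0000 bits

Using the chain rule: H(X|Y) = H(X,Y) - H(Y)

First, compute H(X,Y) = 2.5000 bits

Marginal P(Y) = (1/2, 1/4, 1/4)
H(Y) = 1.5000 bits

H(X|Y) = H(X,Y) - H(Y) = 2.5000 - 1.5000 = 1.0000 bits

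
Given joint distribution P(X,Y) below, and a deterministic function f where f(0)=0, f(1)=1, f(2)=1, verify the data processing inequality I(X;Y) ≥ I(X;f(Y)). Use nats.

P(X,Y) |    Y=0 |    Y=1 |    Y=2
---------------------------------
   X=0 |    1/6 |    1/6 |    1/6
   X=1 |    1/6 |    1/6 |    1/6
I(X;Y) = 0.0000, I(X;f(Y)) = 0.0000, inequality holds: 0.0000 ≥ 0.0000

Data Processing Inequality: For any Markov chain X → Y → Z, we have I(X;Y) ≥ I(X;Z).

Here Z = f(Y) is a deterministic function of Y, forming X → Y → Z.

Original I(X;Y) = 0.0000 nats

After applying f:
P(X,Z) where Z=f(Y):
- P(X,Z=0) = P(X,Y=0)
- P(X,Z=1) = P(X,Y=1) + P(X,Y=2)

I(X;Z) = I(X;f(Y)) = 0.0000 nats

Verification: 0.0000 ≥ 0.0000 ✓

Information cannot be created by processing; the function f can only lose information about X.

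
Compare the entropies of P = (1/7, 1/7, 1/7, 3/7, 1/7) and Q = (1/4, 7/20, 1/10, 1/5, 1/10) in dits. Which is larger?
Q

Computing entropies in dits:
H(P) = 0.6406
H(Q) = 0.6499

Distribution Q has higher entropy.

Intuition: The distribution closer to uniform (more spread out) has higher entropy.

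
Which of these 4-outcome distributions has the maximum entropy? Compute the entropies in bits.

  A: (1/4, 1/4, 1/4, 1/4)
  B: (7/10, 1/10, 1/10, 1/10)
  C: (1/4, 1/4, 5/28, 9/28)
A

For a discrete distribution over n outcomes, entropy is maximized by the uniform distribution.

Computing entropies:
H(A) = 2.0000 bits
H(B) = 1.3568 bits
H(C) = 1.9701 bits

The uniform distribution (where all probabilities equal 1/4) achieves the maximum entropy of log_2(4) = 2.0000 bits.

Distribution A has the highest entropy.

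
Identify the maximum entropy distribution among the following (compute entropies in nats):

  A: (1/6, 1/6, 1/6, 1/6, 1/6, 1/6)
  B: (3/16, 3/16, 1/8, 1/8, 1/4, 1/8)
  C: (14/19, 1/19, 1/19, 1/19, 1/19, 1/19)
A

For a discrete distribution over n outcomes, entropy is maximized by the uniform distribution.

Computing entropies:
H(A) = 1.7918 nats
H(B) = 1.7541 nats
H(C) = 0.9999 nats

The uniform distribution (where all probabilities equal 1/6) achieves the maximum entropy of log_e(6) = 1.7918 nats.

Distribution A has the highest entropy.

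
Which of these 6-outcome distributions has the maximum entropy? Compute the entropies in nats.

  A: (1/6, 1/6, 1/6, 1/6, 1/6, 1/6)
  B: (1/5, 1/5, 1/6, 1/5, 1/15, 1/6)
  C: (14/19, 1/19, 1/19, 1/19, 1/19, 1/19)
A

For a discrete distribution over n outcomes, entropy is maximized by the uniform distribution.

Computing entropies:
H(A) = 1.7918 nats
H(B) = 1.7435 nats
H(C) = 0.9999 nats

The uniform distribution (where all probabilities equal 1/6) achieves the maximum entropy of log_e(6) = 1.7918 nats.

Distribution A has the highest entropy.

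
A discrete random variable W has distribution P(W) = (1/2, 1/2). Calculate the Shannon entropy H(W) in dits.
0.3010 dits

Shannon entropy is H(X) = -Σ p(x) log p(x).

For P = (1/2, 1/2):
H = -1/2 × log_10(1/2) -1/2 × log_10(1/2)
H = 0.3010 dits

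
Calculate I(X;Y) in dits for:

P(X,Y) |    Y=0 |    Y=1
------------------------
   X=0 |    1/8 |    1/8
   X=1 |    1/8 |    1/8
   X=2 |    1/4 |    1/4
0.0000 dits

Mutual information: I(X;Y) = H(X) + H(Y) - H(X,Y)

Marginals:
P(X) = (1/4, 1/4, 1/2), H(X) = 0.4515 dits
P(Y) = (1/2, 1/2), H(Y) = 0.3010 dits

Joint entropy: H(X,Y) = 0.7526 dits

I(X;Y) = 0.4515 + 0.3010 - 0.7526 = 0.0000 dits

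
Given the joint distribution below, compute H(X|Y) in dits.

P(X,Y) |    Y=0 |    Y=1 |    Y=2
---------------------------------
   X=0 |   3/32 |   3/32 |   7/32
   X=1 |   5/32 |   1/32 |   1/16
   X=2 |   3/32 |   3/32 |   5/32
0.4432 dits

Using the chain rule: H(X|Y) = H(X,Y) - H(Y)

First, compute H(X,Y) = 0.9041 dits

Marginal P(Y) = (11/32, 7/32, 7/16)
H(Y) = 0.4609 dits

H(X|Y) = H(X,Y) - H(Y) = 0.9041 - 0.4609 = 0.4432 dits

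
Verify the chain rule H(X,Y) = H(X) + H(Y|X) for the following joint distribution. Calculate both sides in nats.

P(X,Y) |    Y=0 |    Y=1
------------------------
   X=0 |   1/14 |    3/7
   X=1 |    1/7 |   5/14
H(X,Y) = 1.1973, H(X) = 0.6931, H(Y|X) = 0.5042 (all in nats)

Chain rule: H(X,Y) = H(X) + H(Y|X)

Left side — joint entropy directly:
H(X,Y) = -Σ p(x,y) log p(x,y) = 1.1973 nats

Right side — compute H(Y|X) from the conditional distributions:
P(X) = (1/2, 1/2), so H(X) = 0.6931 nats
H(Y|X) = Σ_x P(X=x) · H(Y|X=x):
  P(Y|X=0) = (1/7, 6/7), H(Y|X=0) = 0.4101, weight P(X=0) = 1/2
  P(Y|X=1) = (2/7, 5/7), H(Y|X=1) = 0.5983, weight P(X=1) = 1/2
H(Y|X) = 0.5042 nats

H(X) + H(Y|X) = 0.6931 + 0.5042 = 1.1973 nats

Both sides equal 1.1973 nats. ✓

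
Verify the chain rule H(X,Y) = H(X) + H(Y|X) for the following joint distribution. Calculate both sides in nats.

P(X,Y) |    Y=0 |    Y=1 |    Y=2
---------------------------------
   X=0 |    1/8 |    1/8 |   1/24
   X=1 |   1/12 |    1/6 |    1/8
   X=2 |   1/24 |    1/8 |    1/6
H(X,Y) = 2.1089, H(X) = 1.0934, H(Y|X) = 1.0155 (all in nats)

Chain rule: H(X,Y) = H(X) + H(Y|X)

Left side — joint entropy directly:
H(X,Y) = -Σ p(x,y) log p(x,y) = 2.1089 nats

Right side — compute H(Y|X) from the conditional distributions:
P(X) = (7/24, 3/8, 1/3), so H(X) = 1.0934 nats
H(Y|X) = Σ_x P(X=x) · H(Y|X=x):
  P(Y|X=0) = (3/7, 3/7, 1/7), H(Y|X=0) = 1.0042, weight P(X=0) = 7/24
  P(Y|X=1) = (2/9, 4/9, 1/3), H(Y|X=1) = 1.0609, weight P(X=1) = 3/8
  P(Y|X=2) = (1/8, 3/8, 1/2), H(Y|X=2) = 0.9743, weight P(X=2) = 1/3
H(Y|X) = 1.0155 nats

H(X) + H(Y|X) = 1.0934 + 1.0155 = 2.1089 nats

Both sides equal 2.1089 nats. ✓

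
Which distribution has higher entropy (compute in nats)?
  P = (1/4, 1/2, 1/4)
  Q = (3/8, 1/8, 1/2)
P

Computing entropies in nats:
H(P) = 1.0397
H(Q) = 0.9743

Distribution P has higher entropy.

Intuition: The distribution closer to uniform (more spread out) has higher entropy.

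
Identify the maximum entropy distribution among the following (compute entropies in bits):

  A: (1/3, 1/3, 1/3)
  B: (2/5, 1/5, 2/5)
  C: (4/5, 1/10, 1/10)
A

For a discrete distribution over n outcomes, entropy is maximized by the uniform distribution.

Computing entropies:
H(A) = 1.5850 bits
H(B) = 1.5219 bits
H(C) = 0.9219 bits

The uniform distribution (where all probabilities equal 1/3) achieves the maximum entropy of log_2(3) = 1.5850 bits.

Distribution A has the highest entropy.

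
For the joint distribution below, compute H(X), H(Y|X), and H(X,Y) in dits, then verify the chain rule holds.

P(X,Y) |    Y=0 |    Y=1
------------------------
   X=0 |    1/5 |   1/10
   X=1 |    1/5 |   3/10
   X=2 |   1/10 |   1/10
H(X,Y) = 0.7365, H(X) = 0.4472, H(Y|X) = 0.2893 (all in dits)

Chain rule: H(X,Y) = H(X) + H(Y|X)

Left side — joint entropy directly:
H(X,Y) = -Σ p(x,y) log p(x,y) = 0.7365 dits

Right side — compute H(Y|X) from the conditional distributions:
P(X) = (3/10, 1/2, 1/5), so H(X) = 0.4472 dits
H(Y|X) = Σ_x P(X=x) · H(Y|X=x):
  P(Y|X=0) = (2/3, 1/3), H(Y|X=0) = 0.2764, weight P(X=0) = 3/10
  P(Y|X=1) = (2/5, 3/5), H(Y|X=1) = 0.2923, weight P(X=1) = 1/2
  P(Y|X=2) = (1/2, 1/2), H(Y|X=2) = 0.3010, weight P(X=2) = 1/5
H(Y|X) = 0.2893 dits

H(X) + H(Y|X) = 0.4472 + 0.2893 = 0.7365 dits

Both sides equal 0.7365 dits. ✓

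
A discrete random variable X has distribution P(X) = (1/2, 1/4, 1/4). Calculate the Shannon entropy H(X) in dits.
0.4515 dits

Shannon entropy is H(X) = -Σ p(x) log p(x).

For P = (1/2, 1/4, 1/4):
H = -1/2 × log_10(1/2) -1/4 × log_10(1/4) -1/4 × log_10(1/4)
H = 0.4515 dits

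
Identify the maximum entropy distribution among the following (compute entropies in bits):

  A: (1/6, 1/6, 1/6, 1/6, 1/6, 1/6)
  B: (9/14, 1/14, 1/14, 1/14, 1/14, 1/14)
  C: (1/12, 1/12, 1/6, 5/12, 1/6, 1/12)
A

For a discrete distribution over n outcomes, entropy is maximized by the uniform distribution.

Computing entropies:
H(A) = 2.5850 bits
H(B) = 1.7695 bits
H(C) = 2.2842 bits

The uniform distribution (where all probabilities equal 1/6) achieves the maximum entropy of log_2(6) = 2.5850 bits.

Distribution A has the highest entropy.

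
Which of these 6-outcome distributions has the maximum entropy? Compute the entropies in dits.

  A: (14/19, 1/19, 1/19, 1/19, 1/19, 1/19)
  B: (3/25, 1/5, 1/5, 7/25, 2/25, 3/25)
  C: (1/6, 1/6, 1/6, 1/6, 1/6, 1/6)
C

For a discrete distribution over n outcomes, entropy is maximized by the uniform distribution.

Computing entropies:
H(A) = 0.4342 dits
H(B) = 0.7431 dits
H(C) = 0.7782 dits

The uniform distribution (where all probabilities equal 1/6) achieves the maximum entropy of log_10(6) = 0.7782 dits.

Distribution C has the highest entropy.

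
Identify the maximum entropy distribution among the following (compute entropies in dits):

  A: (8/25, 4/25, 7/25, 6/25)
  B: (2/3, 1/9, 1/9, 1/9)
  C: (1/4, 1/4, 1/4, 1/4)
C

For a discrete distribution over n outcomes, entropy is maximized by the uniform distribution.

Computing entropies:
H(A) = 0.5892 dits
H(B) = 0.4355 dits
H(C) = 0.6021 dits

The uniform distribution (where all probabilities equal 1/4) achieves the maximum entropy of log_10(4) = 0.6021 dits.

Distribution C has the highest entropy.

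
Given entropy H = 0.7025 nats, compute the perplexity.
2.0188

Perplexity is e^H (or exp(H) for natural log).

H = 0.7025 nats
Perplexity = e^0.7025 = 2.0188

Interpretation: The model's uncertainty is equivalent to choosing uniformly among 2.0 options.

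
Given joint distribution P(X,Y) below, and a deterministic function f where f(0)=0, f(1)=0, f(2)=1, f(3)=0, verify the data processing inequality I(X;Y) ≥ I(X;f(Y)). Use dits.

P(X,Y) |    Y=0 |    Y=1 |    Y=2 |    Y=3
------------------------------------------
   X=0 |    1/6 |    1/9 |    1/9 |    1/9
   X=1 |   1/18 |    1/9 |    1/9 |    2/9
I(X;Y) = 0.0208, I(X;f(Y)) = 0.0000, inequality holds: 0.0208 ≥ 0.0000

Data Processing Inequality: For any Markov chain X → Y → Z, we have I(X;Y) ≥ I(X;Z).

Here Z = f(Y) is a deterministic function of Y, forming X → Y → Z.

Original I(X;Y) = 0.0208 dits

After applying f:
P(X,Z) where Z=f(Y):
- P(X,Z=0) = P(X,Y=0) + P(X,Y=1) + P(X,Y=3)
- P(X,Z=1) = P(X,Y=2)

I(X;Z) = I(X;f(Y)) = 0.0000 dits

Verification: 0.0208 ≥ 0.0000 ✓

Information cannot be created by processing; the function f can only lose information about X.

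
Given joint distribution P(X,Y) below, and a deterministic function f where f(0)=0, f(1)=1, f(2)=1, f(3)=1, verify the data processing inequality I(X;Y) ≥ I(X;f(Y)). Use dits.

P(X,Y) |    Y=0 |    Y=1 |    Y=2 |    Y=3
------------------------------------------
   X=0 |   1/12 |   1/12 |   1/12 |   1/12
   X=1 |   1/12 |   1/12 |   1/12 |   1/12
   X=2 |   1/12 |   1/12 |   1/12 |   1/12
I(X;Y) = 0.0000, I(X;f(Y)) = 0.0000, inequality holds: 0.0000 ≥ 0.0000

Data Processing Inequality: For any Markov chain X → Y → Z, we have I(X;Y) ≥ I(X;Z).

Here Z = f(Y) is a deterministic function of Y, forming X → Y → Z.

Original I(X;Y) = 0.0000 dits

After applying f:
P(X,Z) where Z=f(Y):
- P(X,Z=0) = P(X,Y=0)
- P(X,Z=1) = P(X,Y=1) + P(X,Y=2) + P(X,Y=3)

I(X;Z) = I(X;f(Y)) = 0.0000 dits

Verification: 0.0000 ≥ 0.0000 ✓

Information cannot be created by processing; the function f can only lose information about X.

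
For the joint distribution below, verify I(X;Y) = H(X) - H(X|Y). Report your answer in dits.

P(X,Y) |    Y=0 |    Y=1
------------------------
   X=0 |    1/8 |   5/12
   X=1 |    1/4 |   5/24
I(X;Y) = 0.0231 dits

Mutual information has multiple equivalent forms:
- I(X;Y) = H(X) - H(X|Y)
- I(X;Y) = H(Y) - H(Y|X)
- I(X;Y) = H(X) + H(Y) - H(X,Y)

Computing all quantities:
H(X) = 0.2995, H(Y) = 0.2873, H(X,Y) = 0.5637
H(X|Y) = 0.2764, H(Y|X) = 0.2642

Verification:
H(X) - H(X|Y) = 0.2995 - 0.2764 = 0.0231
H(Y) - H(Y|X) = 0.2873 - 0.2642 = 0.0231
H(X) + H(Y) - H(X,Y) = 0.2995 + 0.2873 - 0.5637 = 0.0231

All forms give I(X;Y) = 0.0231 dits. ✓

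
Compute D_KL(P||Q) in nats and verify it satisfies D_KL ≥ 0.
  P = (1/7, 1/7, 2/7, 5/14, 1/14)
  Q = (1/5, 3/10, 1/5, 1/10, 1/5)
0.3289 nats

KL divergence satisfies the Gibbs inequality: D_KL(P||Q) ≥ 0 for all distributions P, Q.

D_KL(P||Q) = Σ p(x) log(p(x)/q(x))
Term by term:
  x=0: 1/7 × log_e[(1/7)/(1/5)] = -0.0481
  x=1: 1/7 × log_e[(1/7)/(3/10)] = -0.1060
  x=2: 2/7 × log_e[(2/7)/(1/5)] = 0.1019
  x=3: 5/14 × log_e[(5/14)/(1/10)] = 0.4546
  x=4: 1/14 × log_e[(1/14)/(1/5)] = -0.0735
D_KL(P||Q) = 0.3289 nats

D_KL(P||Q) = 0.3289 ≥ 0 ✓

This non-negativity is a fundamental property: relative entropy cannot be negative because it measures how different Q is from P.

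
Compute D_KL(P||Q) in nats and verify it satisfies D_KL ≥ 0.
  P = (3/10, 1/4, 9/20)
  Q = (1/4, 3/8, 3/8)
0.0354 nats

KL divergence satisfies the Gibbs inequality: D_KL(P||Q) ≥ 0 for all distributions P, Q.

D_KL(P||Q) = Σ p(x) log(p(x)/q(x))
Term by term:
  x=0: 3/10 × log_e[(3/10)/(1/4)] = 0.0547
  x=1: 1/4 × log_e[(1/4)/(3/8)] = -0.1014
  x=2: 9/20 × log_e[(9/20)/(3/8)] = 0.0820
D_KL(P||Q) = 0.0354 nats

D_KL(P||Q) = 0.0354 ≥ 0 ✓

This non-negativity is a fundamental property: relative entropy cannot be negative because it measures how different Q is from P.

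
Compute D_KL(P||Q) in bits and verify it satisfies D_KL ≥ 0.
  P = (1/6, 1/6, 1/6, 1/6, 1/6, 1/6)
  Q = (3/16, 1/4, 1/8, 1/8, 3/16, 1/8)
0.0534 bits

KL divergence satisfies the Gibbs inequality: D_KL(P||Q) ≥ 0 for all distributions P, Q.

D_KL(P||Q) = Σ p(x) log(p(x)/q(x))
Term by term:
  x=0: 1/6 × log_2[(1/6)/(3/16)] = -0.0283
  x=1: 1/6 × log_2[(1/6)/(1/4)] = -0.0975
  x=2: 1/6 × log_2[(1/6)/(1/8)] = 0.0692
  x=3: 1/6 × log_2[(1/6)/(1/8)] = 0.0692
  x=4: 1/6 × log_2[(1/6)/(3/16)] = -0.0283
  x=5: 1/6 × log_2[(1/6)/(1/8)] = 0.0692
D_KL(P||Q) = 0.0534 bits

D_KL(P||Q) = 0.0534 ≥ 0 ✓

This non-negativity is a fundamental property: relative entropy cannot be negative because it measures how different Q is from P.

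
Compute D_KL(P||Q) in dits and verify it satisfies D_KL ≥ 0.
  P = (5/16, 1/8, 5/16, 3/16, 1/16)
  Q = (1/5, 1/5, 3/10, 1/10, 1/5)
0.0602 dits

KL divergence satisfies the Gibbs inequality: D_KL(P||Q) ≥ 0 for all distributions P, Q.

D_KL(P||Q) = Σ p(x) log(p(x)/q(x))
Term by term:
  x=0: 5/16 × log_10[(5/16)/(1/5)] = 0.0606
  x=1: 1/8 × log_10[(1/8)/(1/5)] = -0.0255
  x=2: 5/16 × log_10[(5/16)/(3/10)] = 0.0055
  x=3: 3/16 × log_10[(3/16)/(1/10)] = 0.0512
  x=4: 1/16 × log_10[(1/16)/(1/5)] = -0.0316
D_KL(P||Q) = 0.0602 dits

D_KL(P||Q) = 0.0602 ≥ 0 ✓

This non-negativity is a fundamental property: relative entropy cannot be negative because it measures how different Q is from P.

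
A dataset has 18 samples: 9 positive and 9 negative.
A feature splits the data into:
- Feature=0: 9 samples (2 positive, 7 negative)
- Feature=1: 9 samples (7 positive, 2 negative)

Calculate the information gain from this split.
0.2358 bits

Information Gain = H(Y) - H(Y|Feature)

Before split:
P(positive) = 9/18 = 0.5000
H(Y) = 1.0000 bits

After split:
Feature=0: H = 0.7642 bits (weight = 9/18)
Feature=1: H = 0.7642 bits (weight = 9/18)
H(Y|Feature) = (9/18)×0.7642 + (9/18)×0.7642 = 0.7642 bits

Information Gain = 1.0000 - 0.7642 = 0.2358 bits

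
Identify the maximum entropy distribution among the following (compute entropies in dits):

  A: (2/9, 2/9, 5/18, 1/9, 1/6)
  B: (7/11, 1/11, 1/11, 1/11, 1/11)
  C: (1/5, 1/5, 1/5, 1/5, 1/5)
C

For a discrete distribution over n outcomes, entropy is maximized by the uniform distribution.

Computing entropies:
H(A) = 0.6806 dits
H(B) = 0.5036 dits
H(C) = 0.6990 dits

The uniform distribution (where all probabilities equal 1/5) achieves the maximum entropy of log_10(5) = 0.6990 dits.

Distribution C has the highest entropy.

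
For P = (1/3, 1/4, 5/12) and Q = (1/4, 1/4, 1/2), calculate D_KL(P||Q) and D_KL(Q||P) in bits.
D_KL(P||Q) = 0.0287, D_KL(Q||P) = 0.0278

KL divergence is not symmetric: D_KL(P||Q) ≠ D_KL(Q||P) in general.

D_KL(P||Q) = 0.0287 bits
D_KL(Q||P) = 0.0278 bits

No, they are not equal!

This asymmetry is why KL divergence is not a true distance metric.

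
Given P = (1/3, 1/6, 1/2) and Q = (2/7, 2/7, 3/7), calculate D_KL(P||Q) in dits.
0.0168 dits

KL divergence: D_KL(P||Q) = Σ p(x) log(p(x)/q(x))

Computing term by term:
  x=0: 1/3 × log_10[(1/3)/(2/7)] = 1/3 × 0.0669 = 0.0223
  x=1: 1/6 × log_10[(1/6)/(2/7)] = 1/6 × -0.2341 = -0.0390
  x=2: 1/2 × log_10[(1/2)/(3/7)] = 1/2 × 0.0669 = 0.0335

D_KL(P||Q) = 0.0168 dits

Note: KL divergence is always non-negative and equals 0 iff P = Q.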